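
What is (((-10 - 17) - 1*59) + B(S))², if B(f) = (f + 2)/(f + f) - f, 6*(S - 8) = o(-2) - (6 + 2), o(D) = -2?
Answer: 109223401/12996 ≈ 8404.4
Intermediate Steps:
S = 19/3 (S = 8 + (-2 - (6 + 2))/6 = 8 + (-2 - 1*8)/6 = 8 + (-2 - 8)/6 = 8 + (⅙)*(-10) = 8 - 5/3 = 19/3 ≈ 6.3333)
B(f) = -f + (2 + f)/(2*f) (B(f) = (2 + f)/((2*f)) - f = (2 + f)*(1/(2*f)) - f = (2 + f)/(2*f) - f = -f + (2 + f)/(2*f))
(((-10 - 17) - 1*59) + B(S))² = (((-10 - 17) - 1*59) + (½ + 1/(19/3) - 1*19/3))² = ((-27 - 59) + (½ + 3/19 - 19/3))² = (-86 - 647/114)² = (-10451/114)² = 109223401/12996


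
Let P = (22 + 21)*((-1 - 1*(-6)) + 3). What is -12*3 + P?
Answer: 308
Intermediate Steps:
P = 344 (P = 43*((-1 + 6) + 3) = 43*(5 + 3) = 43*8 = 344)
-12*3 + P = -12*3 + 344 = -36 + 344 = 308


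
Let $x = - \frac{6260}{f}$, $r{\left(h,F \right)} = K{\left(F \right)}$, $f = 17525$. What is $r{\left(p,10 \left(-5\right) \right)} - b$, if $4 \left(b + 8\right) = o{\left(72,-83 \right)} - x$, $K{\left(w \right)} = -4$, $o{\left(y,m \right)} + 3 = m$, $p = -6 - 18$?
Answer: $\frac{178129}{7010} \approx 25.411$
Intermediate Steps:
$p = -24$ ($p = -6 - 18 = -24$)
$o{\left(y,m \right)} = -3 + m$
$r{\left(h,F \right)} = -4$
$x = - \frac{1252}{3505}$ ($x = - \frac{6260}{17525} = \left(-6260\right) \frac{1}{17525} = - \frac{1252}{3505} \approx -0.3572$)
$b = - \frac{206169}{7010}$ ($b = -8 + \frac{\left(-3 - 83\right) - - \frac{1252}{3505}}{4} = -8 + \frac{-86 + \frac{1252}{3505}}{4} = -8 + \frac{1}{4} \left(- \frac{300178}{3505}\right) = -8 - \frac{150089}{7010} = - \frac{206169}{7010} \approx -29.411$)
$r{\left(p,10 \left(-5\right) \right)} - b = -4 - - \frac{206169}{7010} = -4 + \frac{206169}{7010} = \frac{178129}{7010}$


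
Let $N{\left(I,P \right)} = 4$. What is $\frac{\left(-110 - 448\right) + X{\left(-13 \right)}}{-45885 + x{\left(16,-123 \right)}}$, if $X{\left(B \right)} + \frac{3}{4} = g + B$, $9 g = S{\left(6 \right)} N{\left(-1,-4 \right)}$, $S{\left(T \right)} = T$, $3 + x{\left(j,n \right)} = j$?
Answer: $\frac{6829}{550464} \approx 0.012406$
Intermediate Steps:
$x{\left(j,n \right)} = -3 + j$
$g = \frac{8}{3}$ ($g = \frac{6 \cdot 4}{9} = \frac{1}{9} \cdot 24 = \frac{8}{3} \approx 2.6667$)
$X{\left(B \right)} = \frac{23}{12} + B$ ($X{\left(B \right)} = - \frac{3}{4} + \left(\frac{8}{3} + B\right) = \frac{23}{12} + B$)
$\frac{\left(-110 - 448\right) + X{\left(-13 \right)}}{-45885 + x{\left(16,-123 \right)}} = \frac{\left(-110 - 448\right) + \left(\frac{23}{12} - 13\right)}{-45885 + \left(-3 + 16\right)} = \frac{\left(-110 - 448\right) - \frac{133}{12}}{-45885 + 13} = \frac{-558 - \frac{133}{12}}{-45872} = \left(- \frac{6829}{12}\right) \left(- \frac{1}{45872}\right) = \frac{6829}{550464}$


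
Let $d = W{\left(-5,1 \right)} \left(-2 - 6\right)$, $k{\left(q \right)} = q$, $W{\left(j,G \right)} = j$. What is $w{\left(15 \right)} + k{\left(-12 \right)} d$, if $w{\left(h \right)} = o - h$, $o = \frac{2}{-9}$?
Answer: $- \frac{4457}{9} \approx -495.22$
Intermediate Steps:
$o = - \frac{2}{9}$ ($o = 2 \left(- \frac{1}{9}\right) = - \frac{2}{9} \approx -0.22222$)
$w{\left(h \right)} = - \frac{2}{9} - h$
$d = 40$ ($d = - 5 \left(-2 - 6\right) = \left(-5\right) \left(-8\right) = 40$)
$w{\left(15 \right)} + k{\left(-12 \right)} d = \left(- \frac{2}{9} - 15\right) - 480 = - \frac{137}{9} - 480 = - \frac{4457}{9}$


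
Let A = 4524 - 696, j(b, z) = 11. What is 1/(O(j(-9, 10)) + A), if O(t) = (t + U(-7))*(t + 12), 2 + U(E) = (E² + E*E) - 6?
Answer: 1/6151 ≈ 0.00016258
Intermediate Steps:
U(E) = -8 + 2*E² (U(E) = -2 + ((E² + E*E) - 6) = -2 + ((E² + E²) - 6) = -2 + (2*E² - 6) = -2 + (-6 + 2*E²) = -8 + 2*E²)
O(t) = (12 + t)*(90 + t) (O(t) = (t + (-8 + 2*(-7)²))*(t + 12) = (t + (-8 + 2*49))*(12 + t) = (t + (-8 + 98))*(12 + t) = (t + 90)*(12 + t) = (90 + t)*(12 + t) = (12 + t)*(90 + t))
A = 3828
1/(O(j(-9, 10)) + A) = 1/((1080 + 11² + 102*11) + 3828) = 1/((1080 + 121 + 1122) + 3828) = 1/(2323 + 3828) = 1/6151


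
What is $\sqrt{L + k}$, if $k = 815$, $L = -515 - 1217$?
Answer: $i \sqrt{917} \approx 30.282 i$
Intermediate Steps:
$L = -1732$
$\sqrt{L + k} = \sqrt{-1732 + 815} = \sqrt{-917} = i \sqrt{917}$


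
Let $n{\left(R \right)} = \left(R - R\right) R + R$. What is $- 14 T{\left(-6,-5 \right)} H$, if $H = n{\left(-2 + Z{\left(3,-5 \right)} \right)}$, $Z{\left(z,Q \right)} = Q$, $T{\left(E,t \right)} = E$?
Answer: $-588$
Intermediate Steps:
$n{\left(R \right)} = R$ ($n{\left(R \right)} = 0 R + R = 0 + R = R$)
$H = -7$ ($H = -2 - 5 = -7$)
$- 14 T{\left(-6,-5 \right)} H = \left(-14\right) \left(-6\right) \left(-7\right) = 84 \left(-7\right) = -588$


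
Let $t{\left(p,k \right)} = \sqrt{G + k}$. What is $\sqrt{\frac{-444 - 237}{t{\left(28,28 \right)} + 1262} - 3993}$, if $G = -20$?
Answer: $\frac{\sqrt{-10079694 - 15972 \sqrt{2}}}{2 \sqrt{631 + \sqrt{2}}} \approx 63.194 i$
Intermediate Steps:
$t{\left(p,k \right)} = \sqrt{-20 + k}$
$\sqrt{\frac{-444 - 237}{t{\left(28,28 \right)} + 1262} - 3993} = \sqrt{\frac{-444 - 237}{\sqrt{-20 + 28} + 1262} - 3993} = \sqrt{- \frac{681}{\sqrt{8} + 1262} - 3993} = \sqrt{- \frac{681}{2 \sqrt{2} + 1262} - 3993} = \sqrt{- \frac{681}{1262 + 2 \sqrt{2}} - 3993} = \sqrt{-3993 - \frac{681}{1262 + 2 \sqrt{2}}}$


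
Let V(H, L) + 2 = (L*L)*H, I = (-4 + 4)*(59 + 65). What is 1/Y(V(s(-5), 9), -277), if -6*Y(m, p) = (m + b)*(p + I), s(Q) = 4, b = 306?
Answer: 3/86978 ≈ 3.4491e-5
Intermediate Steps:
I = 0 (I = 0*124 = 0)
V(H, L) = -2 + H*L**2 (V(H, L) = -2 + (L*L)*H = -2 + L**2*H = -2 + H*L**2)
Y(m, p) = -p*(306 + m)/6 (Y(m, p) = -(m + 306)*(p + 0)/6 = -(306 + m)*p/6 = -p*(306 + m)/6)
1/Y(V(s(-5), 9), -277) = 1/((1/6)*(-277)*(-306 - (-2 + 4*9**2))) = 1/((1/6)*(-277)*(-306 - (-2 + 4*81))) = 1/((1/6)*(-277)*(-306 - (-2 + 324))) = 1/((1/6)*(-277)*(-306 - 1*322)) = 1/((1/6)*(-277)*(-306 - 322)) = 1/((1/6)*(-277)*(-628)) = 1/(86978/3) = 3/86978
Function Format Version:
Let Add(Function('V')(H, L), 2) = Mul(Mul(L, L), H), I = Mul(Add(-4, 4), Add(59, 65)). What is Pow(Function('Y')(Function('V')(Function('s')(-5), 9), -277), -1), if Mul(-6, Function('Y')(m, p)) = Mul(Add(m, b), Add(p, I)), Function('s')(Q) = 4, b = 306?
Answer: Rational(3, 86978) ≈ 3.4491e-5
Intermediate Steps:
I = 0 (I = Mul(0, 124) = 0)
Function('V')(H, L) = Add(-2, Mul(H, Pow(L, 2))) (Function('V')(H, L) = Add(-2, Mul(Mul(L, L), H)) = Add(-2, Mul(Pow(L, 2), H)) = Add(-2, Mul(H, Pow(L, 2))))
Function('Y')(m, p) = Mul(Rational(-1, 6), p, Add(306, m)) (Function('Y')(m, p) = Mul(Rational(-1, 6), Mul(Add(m, 306), Add(p, 0))) = Mul(Rational(-1, 6), Mul(Add(306, m), p)) = Mul(Rational(-1, 6), Mul(p, Add(306, m))) = Mul(Rational(-1, 6), p, Add(306, m)))
Pow(Function('Y')(Function('V')(Function('s')(-5), 9), -277), -1) = Pow(Mul(Rational(1, 6), -277, Add(-306, Mul(-1, Add(-2, Mul(4, Pow(9, 2)))))), -1) = Pow(Mul(Rational(1, 6), -277, Add(-306, Mul(-1, Add(-2, Mul(4, 81))))), -1) = Pow(Mul(Rational(1, 6), -277, Add(-306, Mul(-1, Add(-2, 324)))), -1) = Pow(Mul(Rational(1, 6), -277, Add(-306, Mul(-1, 322))), -1) = Pow(Mul(Rational(1, 6), -277, Add(-306, -322)), -1) = Pow(Mul(Rational(1, 6), -277, -628), -1) = Pow(Rational(86978, 3), -1) = Rational(3, 86978)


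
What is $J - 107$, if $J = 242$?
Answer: $135$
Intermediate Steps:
$J - 107 = 242 - 107 = 135$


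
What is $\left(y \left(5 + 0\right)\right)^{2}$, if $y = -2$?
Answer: $100$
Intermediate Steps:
$\left(y \left(5 + 0\right)\right)^{2} = \left(- 2 \left(5 + 0\right)\right)^{2} = \left(\left(-2\right) 5\right)^{2} = \left(-10\right)^{2} = 100$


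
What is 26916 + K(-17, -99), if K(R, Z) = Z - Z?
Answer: 26916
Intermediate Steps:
K(R, Z) = 0
26916 + K(-17, -99) = 26916 + 0 = 26916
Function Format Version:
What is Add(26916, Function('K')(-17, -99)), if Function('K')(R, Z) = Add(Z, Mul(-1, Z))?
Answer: 26916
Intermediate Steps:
Function('K')(R, Z) = 0
Add(26916, Function('K')(-17, -99)) = Add(26916, 0) = 26916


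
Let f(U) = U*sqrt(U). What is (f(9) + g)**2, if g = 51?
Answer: 6084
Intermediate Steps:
f(U) = U**(3/2)
(f(9) + g)**2 = (9**(3/2) + 51)**2 = (27 + 51)**2 = 78**2 = 6084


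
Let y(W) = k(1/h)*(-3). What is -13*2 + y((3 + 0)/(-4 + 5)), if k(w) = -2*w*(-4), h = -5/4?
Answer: -34/5 ≈ -6.8000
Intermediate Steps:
h = -5/4 (h = -5*¼ = -5/4 ≈ -1.2500)
k(w) = 8*w
y(W) = 96/5 (y(W) = (8/(-5/4))*(-3) = (8*(-⅘))*(-3) = -32/5*(-3) = 96/5)
-13*2 + y((3 + 0)/(-4 + 5)) = -13*2 + 96/5 = -26 + 96/5 = -34/5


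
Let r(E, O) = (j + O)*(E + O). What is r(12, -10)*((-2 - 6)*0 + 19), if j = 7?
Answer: -114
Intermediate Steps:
r(E, O) = (7 + O)*(E + O)
r(12, -10)*((-2 - 6)*0 + 19) = ((-10)² + 7*12 + 7*(-10) + 12*(-10))*((-2 - 6)*0 + 19) = (100 + 84 - 70 - 120)*(-8*0 + 19) = -6*(0 + 19) = -6*19 = -114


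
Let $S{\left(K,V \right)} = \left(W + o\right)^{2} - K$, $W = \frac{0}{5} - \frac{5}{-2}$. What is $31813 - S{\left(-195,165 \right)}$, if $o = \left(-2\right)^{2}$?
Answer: $\frac{126303}{4} \approx 31576.0$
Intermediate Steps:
$W = \frac{5}{2}$ ($W = 0 \cdot \frac{1}{5} - - \frac{5}{2} = 0 + \frac{5}{2} = \frac{5}{2} \approx 2.5$)
$o = 4$
$S{\left(K,V \right)} = \frac{169}{4} - K$ ($S{\left(K,V \right)} = \left(\frac{5}{2} + 4\right)^{2} - K = \left(\frac{13}{2}\right)^{2} - K = \frac{169}{4} - K$)
$31813 - S{\left(-195,165 \right)} = 31813 - \left(\frac{169}{4} - -195\right) = 31813 - \left(\frac{169}{4} + 195\right) = 31813 - \frac{949}{4} = \frac{126303}{4}$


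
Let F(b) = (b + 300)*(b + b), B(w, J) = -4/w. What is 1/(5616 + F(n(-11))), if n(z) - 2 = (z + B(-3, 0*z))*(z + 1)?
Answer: 9/758576 ≈ 1.1864e-5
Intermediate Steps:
n(z) = 2 + (1 + z)*(4/3 + z) (n(z) = 2 + (z - 4/(-3))*(z + 1) = 2 + (z - 4*(-⅓))*(1 + z) = 2 + (z + 4/3)*(1 + z) = 2 + (4/3 + z)*(1 + z) = 2 + (1 + z)*(4/3 + z))
F(b) = 2*b*(300 + b) (F(b) = (300 + b)*(2*b) = 2*b*(300 + b))
1/(5616 + F(n(-11))) = 1/(5616 + 2*(10/3 + (-11)² + (7/3)*(-11))*(300 + (10/3 + (-11)² + (7/3)*(-11)))) = 1/(5616 + 2*(10/3 + 121 - 77/3)*(300 + (10/3 + 121 - 77/3))) = 1/(5616 + 2*(296/3)*(300 + 296/3)) = 1/(5616 + 2*(296/3)*(1196/3)) = 1/(5616 + 708032/9) = 1/(758576/9) = 9/758576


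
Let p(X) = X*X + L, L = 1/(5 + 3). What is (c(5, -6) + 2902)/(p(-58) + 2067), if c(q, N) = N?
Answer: 23168/43449 ≈ 0.53322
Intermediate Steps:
L = ⅛ (L = 1/8 = ⅛ ≈ 0.12500)
p(X) = ⅛ + X² (p(X) = X*X + ⅛ = X² + ⅛ = ⅛ + X²)
(c(5, -6) + 2902)/(p(-58) + 2067) = (-6 + 2902)/((⅛ + (-58)²) + 2067) = 2896/((⅛ + 3364) + 2067) = 2896/(26913/8 + 2067) = 2896/(43449/8) = 2896*(8/43449) = 23168/43449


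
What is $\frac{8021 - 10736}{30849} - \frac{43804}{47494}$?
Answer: $- \frac{246709301}{244190401} \approx -1.0103$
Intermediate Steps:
$\frac{8021 - 10736}{30849} - \frac{43804}{47494} = \left(-2715\right) \frac{1}{30849} - \frac{21902}{23747} = - \frac{905}{10283} - \frac{21902}{23747} = - \frac{246709301}{244190401}$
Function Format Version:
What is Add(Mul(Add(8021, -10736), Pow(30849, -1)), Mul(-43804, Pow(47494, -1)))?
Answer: Rational(-246709301, 244190401) ≈ -1.0103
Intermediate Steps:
Add(Mul(Add(8021, -10736), Pow(30849, -1)), Mul(-43804, Pow(47494, -1))) = Add(Mul(-2715, Rational(1, 30849)), Mul(-43804, Rational(1, 47494))) = Add(Rational(-905, 10283), Rational(-21902, 23747)) = Rational(-246709301, 244190401)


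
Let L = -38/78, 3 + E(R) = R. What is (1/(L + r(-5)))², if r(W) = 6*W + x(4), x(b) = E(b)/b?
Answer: 24336/22250089 ≈ 0.0010937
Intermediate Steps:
E(R) = -3 + R
x(b) = (-3 + b)/b
L = -19/39 (L = -38*1/78 = -19/39 ≈ -0.48718)
r(W) = ¼ + 6*W (r(W) = 6*W + (-3 + 4)/4 = 6*W + (¼)*1 = 6*W + ¼ = ¼ + 6*W)
(1/(L + r(-5)))² = (1/(-19/39 + (¼ + 6*(-5))))² = (1/(-19/39 + (¼ - 30)))² = (1/(-19/39 - 119/4))² = (1/(-4717/156))² = (-156/4717)² = 24336/22250089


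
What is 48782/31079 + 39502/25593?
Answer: 2476160384/795404847 ≈ 3.1131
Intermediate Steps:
48782/31079 + 39502/25593 = 2476160384/795404847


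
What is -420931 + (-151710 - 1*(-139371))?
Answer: -433270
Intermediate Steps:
-420931 + (-151710 - 1*(-139371)) = -420931 + (-151710 + 139371) = -420931 - 12339 = -433270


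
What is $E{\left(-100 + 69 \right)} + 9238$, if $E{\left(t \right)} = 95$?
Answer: $9333$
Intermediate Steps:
$E{\left(-100 + 69 \right)} + 9238 = 95 + 9238 = 9333$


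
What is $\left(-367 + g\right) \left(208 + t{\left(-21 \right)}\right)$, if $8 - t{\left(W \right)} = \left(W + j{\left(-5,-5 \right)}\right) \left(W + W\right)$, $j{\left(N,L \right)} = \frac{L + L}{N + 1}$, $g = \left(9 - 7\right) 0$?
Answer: $205887$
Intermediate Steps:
$g = 0$ ($g = 2 \cdot 0 = 0$)
$j{\left(N,L \right)} = \frac{2 L}{1 + N}$
$t{\left(W \right)} = 8 - 2 W \left(\frac{5}{2} + W\right)$ ($t{\left(W \right)} = 8 - \left(W + 2 \left(-5\right) \frac{1}{1 - 5}\right) \left(W + W\right) = 8 - \left(W + 2 \left(-5\right) \frac{1}{-4}\right) 2 W = 8 - \left(W + 2 \left(-5\right) \left(- \frac{1}{4}\right)\right) 2 W = 8 - \left(W + \frac{5}{2}\right) 2 W = 8 - \left(\frac{5}{2} + W\right) 2 W = 8 - 2 W \left(\frac{5}{2} + W\right)$)
$\left(-367 + g\right) \left(208 + t{\left(-21 \right)}\right) = \left(-367 + 0\right) \left(208 - \left(-113 + 882\right)\right) = - 367 \left(208 + \left(8 + 105 - 882\right)\right) = - 367 \left(208 - 769\right) = \left(-367\right) \left(-561\right) = 205887$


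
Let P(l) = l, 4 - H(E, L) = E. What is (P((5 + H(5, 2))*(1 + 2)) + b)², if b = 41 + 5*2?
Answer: 3969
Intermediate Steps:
H(E, L) = 4 - E
b = 51 (b = 41 + 10 = 51)
(P((5 + H(5, 2))*(1 + 2)) + b)² = ((5 + (4 - 1*5))*(1 + 2) + 51)² = ((5 + (4 - 5))*3 + 51)² = ((5 - 1)*3 + 51)² = (4*3 + 51)² = (12 + 51)² = 63² = 3969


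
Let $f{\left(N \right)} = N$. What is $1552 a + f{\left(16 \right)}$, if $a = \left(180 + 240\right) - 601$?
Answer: $-280896$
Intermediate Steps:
$a = -181$ ($a = 420 - 601 = -181$)
$1552 a + f{\left(16 \right)} = 1552 \left(-181\right) + 16 = -280912 + 16 = -280896$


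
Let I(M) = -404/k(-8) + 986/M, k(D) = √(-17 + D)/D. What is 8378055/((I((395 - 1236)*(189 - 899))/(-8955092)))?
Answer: -13130719722360090900/44284872377633 - 5140049586338413446537600*I/44284872377633 ≈ -2.9651e+5 - 1.1607e+11*I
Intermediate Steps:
k(D) = √(-17 + D)/D
I(M) = 986/M - 3232*I/5 (I(M) = -404*(-8/√(-17 - 8)) + 986/M = -404*8*I/5 + 986/M = -3232*I/5 + 986/M = 986/M - 3232*I/5)
8378055/((I((395 - 1236)*(189 - 899))/(-8955092))) = 8378055/(((986/(((395 - 1236)*(189 - 899))) - 3232*I/5)/(-8955092))) = 8378055/(((986/((-841*(-710))) - 3232*I/5)*(-1/8955092))) = 8378055/(((986/597110 - 3232*I/5)*(-1/8955092))) = 8378055/(((986*(1/597110) - 3232*I/5)*(-1/8955092))) = 8378055/(((17/10295 - 3232*I/5)*(-1/8955092))) = 8378055/(-17/92192672140 + 808*I/11193865) = 8378055*(8499488796313532179600*(-17/92192672140 - 808*I/11193865)/44284872377633) = 71209184607398569844958678000*(-17/92192672140 - 808*I/11193865)/44284872377633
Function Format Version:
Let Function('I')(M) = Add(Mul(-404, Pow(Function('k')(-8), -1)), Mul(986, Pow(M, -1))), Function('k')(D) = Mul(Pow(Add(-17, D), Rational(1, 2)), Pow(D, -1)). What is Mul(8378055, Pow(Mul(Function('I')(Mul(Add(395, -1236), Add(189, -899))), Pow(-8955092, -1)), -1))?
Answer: Add(Rational(-13130719722360090900, 44284872377633), Mul(Rational(-5140049586338413446537600, 44284872377633), I)) ≈ Add(-2.9651e+5, Mul(-1.1607e+11, I))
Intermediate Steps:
Function('k')(D) = Mul(Pow(D, -1), Pow(Add(-17, D), Rational(1, 2)))
Function('I')(M) = Add(Mul(986, Pow(M, -1)), Mul(Rational(-3232, 5), I)) (Function('I')(M) = Add(Mul(-404, Pow(Mul(Pow(-8, -1), Pow(Add(-17, -8), Rational(1, 2))), -1)), Mul(986, Pow(M, -1))) = Add(Mul(-404, Pow(Mul(Rational(-1, 8), Pow(-25, Rational(1, 2))), -1)), Mul(986, Pow(M, -1))) = Add(Mul(-404, Pow(Mul(Rational(-1, 8), Mul(5, I)), -1)), Mul(986, Pow(M, -1))) = Add(Mul(-404, Pow(Mul(Rational(-5, 8), I), -1)), Mul(986, Pow(M, -1))) = Add(Mul(-404, Mul(Rational(8, 5), I)), Mul(986, Pow(M, -1))) = Add(Mul(Rational(-3232, 5), I), Mul(986, Pow(M, -1))) = Add(Mul(986, Pow(M, -1)), Mul(Rational(-3232, 5), I)))
Mul(8378055, Pow(Mul(Function('I')(Mul(Add(395, -1236), Add(189, -899))), Pow(-8955092, -1)), -1)) = Mul(8378055, Pow(Mul(Add(Mul(986, Pow(Mul(Add(395, -1236), Add(189, -899)), -1)), Mul(Rational(-3232, 5), I)), Pow(-8955092, -1)), -1)) = Mul(8378055, Pow(Mul(Add(Mul(986, Pow(Mul(-841, -710), -1)), Mul(Rational(-3232, 5), I)), Rational(-1, 8955092)), -1)) = Mul(8378055, Pow(Mul(Add(Mul(986, Pow(597110, -1)), Mul(Rational(-3232, 5), I)), Rational(-1, 8955092)), -1)) = Mul(8378055, Pow(Mul(Add(Mul(986, Rational(1, 597110)), Mul(Rational(-3232, 5), I)), Rational(-1, 8955092)), -1)) = Mul(8378055, Pow(Mul(Add(Rational(17, 10295), Mul(Rational(-3232, 5), I)), Rational(-1, 8955092)), -1)) = Mul(8378055, Pow(Add(Rational(-17, 92192672140), Mul(Rational(808, 11193865), I)), -1)) = Mul(8378055, Mul(Rational(8499488796313532179600, 44284872377633), Add(Rational(-17, 92192672140), Mul(Rational(-808, 11193865), I)))) = Mul(Rational(71209184607398569844958678000, 44284872377633), Add(Rational(-17, 92192672140), Mul(Rational(-808, 11193865), I)))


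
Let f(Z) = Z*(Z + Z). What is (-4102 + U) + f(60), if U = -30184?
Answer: -27086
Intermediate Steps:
f(Z) = 2*Z² (f(Z) = Z*(2*Z) = 2*Z²)
(-4102 + U) + f(60) = (-4102 - 30184) + 2*60² = -34286 + 2*3600 = -34286 + 7200 = -27086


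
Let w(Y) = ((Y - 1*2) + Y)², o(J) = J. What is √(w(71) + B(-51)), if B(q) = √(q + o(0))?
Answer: √(19600 + I*√51) ≈ 140.0 + 0.026*I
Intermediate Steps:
B(q) = √q (B(q) = √(q + 0) = √q)
w(Y) = (-2 + 2*Y)² (w(Y) = ((Y - 2) + Y)² = ((-2 + Y) + Y)² = (-2 + 2*Y)²)
√(w(71) + B(-51)) = √(4*(-1 + 71)² + √(-51)) = √(4*70² + I*√51) = √(4*4900 + I*√51) = √(19600 + I*√51)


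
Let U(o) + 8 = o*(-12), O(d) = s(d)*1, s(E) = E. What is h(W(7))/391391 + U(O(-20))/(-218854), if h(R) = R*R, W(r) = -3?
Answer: -44416513/42828742957 ≈ -0.0010371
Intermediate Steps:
h(R) = R²
O(d) = d (O(d) = d*1 = d)
U(o) = -8 - 12*o (U(o) = -8 + o*(-12) = -8 - 12*o)
h(W(7))/391391 + U(O(-20))/(-218854) = (-3)²/391391 + (-8 - 12*(-20))/(-218854) = 9*(1/391391) + (-8 + 240)*(-1/218854) = 9/391391 + 232*(-1/218854) = 9/391391 - 116/109427 = -44416513/42828742957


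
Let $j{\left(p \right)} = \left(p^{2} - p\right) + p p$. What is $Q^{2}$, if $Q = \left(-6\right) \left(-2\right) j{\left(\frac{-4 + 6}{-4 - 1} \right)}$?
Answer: $\frac{46656}{625} \approx 74.65$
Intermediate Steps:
$j{\left(p \right)} = - p + 2 p^{2}$ ($j{\left(p \right)} = \left(p^{2} - p\right) + p^{2} = - p + 2 p^{2}$)
$Q = \frac{216}{25}$ ($Q = \left(-6\right) \left(-2\right) \frac{-4 + 6}{-4 - 1} \left(-1 + 2 \frac{-4 + 6}{-4 - 1}\right) = 12 \frac{2}{-5} \left(-1 + 2 \frac{2}{-5}\right) = 12 \cdot 2 \left(- \frac{1}{5}\right) \left(-1 + 2 \cdot 2 \left(- \frac{1}{5}\right)\right) = 12 \left(- \frac{2 \left(-1 + 2 \left(- \frac{2}{5}\right)\right)}{5}\right) = 12 \left(- \frac{2 \left(-1 - \frac{4}{5}\right)}{5}\right) = 12 \left(\left(- \frac{2}{5}\right) \left(- \frac{9}{5}\right)\right) = 12 \cdot \frac{18}{25} = \frac{216}{25} \approx 8.64$)
$Q^{2} = \left(\frac{216}{25}\right)^{2} = \frac{46656}{625}$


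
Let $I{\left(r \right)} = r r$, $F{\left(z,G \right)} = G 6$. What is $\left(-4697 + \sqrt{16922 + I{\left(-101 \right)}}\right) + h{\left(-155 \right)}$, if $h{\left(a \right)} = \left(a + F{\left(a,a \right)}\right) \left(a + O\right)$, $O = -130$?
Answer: $304528 + \sqrt{27123} \approx 3.0469 \cdot 10^{5}$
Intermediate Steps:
$F{\left(z,G \right)} = 6 G$
$I{\left(r \right)} = r^{2}$
$h{\left(a \right)} = 7 a \left(-130 + a\right)$ ($h{\left(a \right)} = \left(a + 6 a\right) \left(a - 130\right) = 7 a \left(-130 + a\right)$)
$\left(-4697 + \sqrt{16922 + I{\left(-101 \right)}}\right) + h{\left(-155 \right)} = \left(-4697 + \sqrt{16922 + \left(-101\right)^{2}}\right) + 7 \left(-155\right) \left(-130 - 155\right) = \left(-4697 + \sqrt{16922 + 10201}\right) + 7 \left(-155\right) \left(-285\right) = \left(-4697 + \sqrt{27123}\right) + 309225 = 304528 + \sqrt{27123}$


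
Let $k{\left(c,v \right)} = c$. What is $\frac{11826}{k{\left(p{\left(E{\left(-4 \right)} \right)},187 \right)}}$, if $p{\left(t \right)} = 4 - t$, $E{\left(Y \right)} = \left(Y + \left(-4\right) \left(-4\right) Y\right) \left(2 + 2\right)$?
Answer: $\frac{1971}{46} \approx 42.848$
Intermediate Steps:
$E{\left(Y \right)} = 68 Y$ ($E{\left(Y \right)} = \left(Y + 16 Y\right) 4 = 17 Y 4 = 68 Y$)
$\frac{11826}{k{\left(p{\left(E{\left(-4 \right)} \right)},187 \right)}} = \frac{11826}{4 - 68 \left(-4\right)} = \frac{11826}{4 - -272} = \frac{11826}{4 + 272} = \frac{11826}{276} = 11826 \cdot \frac{1}{276} = \frac{1971}{46}$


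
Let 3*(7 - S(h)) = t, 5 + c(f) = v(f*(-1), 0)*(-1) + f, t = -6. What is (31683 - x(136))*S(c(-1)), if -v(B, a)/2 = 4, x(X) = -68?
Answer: 285759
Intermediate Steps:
v(B, a) = -8 (v(B, a) = -2*4 = -8)
c(f) = 3 + f (c(f) = -5 + (-8*(-1) + f) = -5 + (8 + f) = 3 + f)
S(h) = 9 (S(h) = 7 - ⅓*(-6) = 7 + 2 = 9)
(31683 - x(136))*S(c(-1)) = (31683 - 1*(-68))*9 = (31683 + 68)*9 = 31751*9 = 285759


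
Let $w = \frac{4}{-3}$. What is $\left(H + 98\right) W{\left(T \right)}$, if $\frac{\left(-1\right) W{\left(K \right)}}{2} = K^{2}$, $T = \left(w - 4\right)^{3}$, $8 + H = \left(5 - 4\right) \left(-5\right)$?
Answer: $- \frac{2852126720}{729} \approx -3.9124 \cdot 10^{6}$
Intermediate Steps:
$w = - \frac{4}{3}$ ($w = 4 \left(- \frac{1}{3}\right) = - \frac{4}{3} \approx -1.3333$)
$H = -13$ ($H = -8 + \left(5 - 4\right) \left(-5\right) = -8 + 1 \left(-5\right) = -8 - 5 = -13$)
$T = - \frac{4096}{27}$ ($T = \left(- \frac{4}{3} - 4\right)^{3} = \left(- \frac{16}{3}\right)^{3} = - \frac{4096}{27} \approx -151.7$)
$W{\left(K \right)} = - 2 K^{2}$
$\left(H + 98\right) W{\left(T \right)} = \left(-13 + 98\right) \left(- 2 \left(- \frac{4096}{27}\right)^{2}\right) = 85 \left(\left(-2\right) \frac{16777216}{729}\right) = 85 \left(- \frac{33554432}{729}\right) = - \frac{2852126720}{729}$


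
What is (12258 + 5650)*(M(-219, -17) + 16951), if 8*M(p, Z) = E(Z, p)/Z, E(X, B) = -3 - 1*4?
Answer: 10321020611/34 ≈ 3.0356e+8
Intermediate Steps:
E(X, B) = -7 (E(X, B) = -3 - 4 = -7)
M(p, Z) = -7/(8*Z) (M(p, Z) = (-7/Z)/8 = -7/(8*Z))
(12258 + 5650)*(M(-219, -17) + 16951) = (12258 + 5650)*(-7/8/(-17) + 16951) = 17908*(-7/8*(-1/17) + 16951) = 17908*(7/136 + 16951) = 17908*(2305343/136) = 10321020611/34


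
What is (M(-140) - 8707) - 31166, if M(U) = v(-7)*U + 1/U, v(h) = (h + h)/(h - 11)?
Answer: -50377189/1260 ≈ -39982.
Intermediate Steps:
v(h) = 2*h/(-11 + h) (v(h) = (2*h)/(-11 + h) = 2*h/(-11 + h))
M(U) = 1/U + 7*U/9 (M(U) = (2*(-7)/(-11 - 7))*U + 1/U = (2*(-7)/(-18))*U + 1/U = (2*(-7)*(-1/18))*U + 1/U = 7*U/9 + 1/U = 1/U + 7*U/9)
(M(-140) - 8707) - 31166 = ((1/(-140) + (7/9)*(-140)) - 8707) - 31166 = ((-1/140 - 980/9) - 8707) - 31166 = (-137209/1260 - 8707) - 31166 = -11108029/1260 - 31166 = -50377189/1260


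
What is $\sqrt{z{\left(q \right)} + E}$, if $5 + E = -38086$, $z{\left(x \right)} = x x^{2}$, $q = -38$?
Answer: $i \sqrt{92963} \approx 304.9 i$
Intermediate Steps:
$z{\left(x \right)} = x^{3}$
$E = -38091$ ($E = -5 - 38086 = -38091$)
$\sqrt{z{\left(q \right)} + E} = \sqrt{\left(-38\right)^{3} - 38091} = \sqrt{-54872 - 38091} = \sqrt{-92963} = i \sqrt{92963}$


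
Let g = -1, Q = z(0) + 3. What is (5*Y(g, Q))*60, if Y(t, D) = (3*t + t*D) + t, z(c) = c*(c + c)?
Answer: -2100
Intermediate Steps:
z(c) = 2*c**2 (z(c) = c*(2*c) = 2*c**2)
Q = 3 (Q = 2*0**2 + 3 = 2*0 + 3 = 0 + 3 = 3)
Y(t, D) = 4*t + D*t (Y(t, D) = (3*t + D*t) + t = 4*t + D*t)
(5*Y(g, Q))*60 = (5*(-(4 + 3)))*60 = (5*(-1*7))*60 = (5*(-7))*60 = -35*60 = -2100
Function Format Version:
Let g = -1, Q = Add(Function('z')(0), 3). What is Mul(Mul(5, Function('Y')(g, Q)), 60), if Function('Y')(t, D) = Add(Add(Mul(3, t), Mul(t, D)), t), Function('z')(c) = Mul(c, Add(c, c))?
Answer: -2100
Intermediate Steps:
Function('z')(c) = Mul(2, Pow(c, 2)) (Function('z')(c) = Mul(c, Mul(2, c)) = Mul(2, Pow(c, 2)))
Q = 3 (Q = Add(Mul(2, Pow(0, 2)), 3) = Add(Mul(2, 0), 3) = Add(0, 3) = 3)
Function('Y')(t, D) = Add(Mul(4, t), Mul(D, t)) (Function('Y')(t, D) = Add(Add(Mul(3, t), Mul(D, t)), t) = Add(Mul(4, t), Mul(D, t)))
Mul(Mul(5, Function('Y')(g, Q)), 60) = Mul(Mul(5, Mul(-1, Add(4, 3))), 60) = Mul(Mul(5, Mul(-1, 7)), 60) = Mul(Mul(5, -7), 60) = Mul(-35, 60) = -2100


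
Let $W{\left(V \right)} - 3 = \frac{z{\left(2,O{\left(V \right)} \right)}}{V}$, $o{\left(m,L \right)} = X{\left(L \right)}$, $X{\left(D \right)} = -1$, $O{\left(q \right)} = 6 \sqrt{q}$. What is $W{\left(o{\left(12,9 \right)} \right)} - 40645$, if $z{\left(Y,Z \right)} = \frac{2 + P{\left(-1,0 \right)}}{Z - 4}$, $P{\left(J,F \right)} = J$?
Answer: $- \frac{528345}{13} + \frac{3 i}{26} \approx -40642.0 + 0.11538 i$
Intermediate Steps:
$z{\left(Y,Z \right)} = \frac{1}{-4 + Z}$ ($z{\left(Y,Z \right)} = \frac{2 - 1}{Z - 4} = 1 \frac{1}{-4 + Z} = \frac{1}{-4 + Z}$)
$o{\left(m,L \right)} = -1$
$W{\left(V \right)} = 3 + \frac{1}{V \left(-4 + 6 \sqrt{V}\right)}$ ($W{\left(V \right)} = 3 + \frac{1}{\left(-4 + 6 \sqrt{V}\right) V} = 3 + \frac{1}{V \left(-4 + 6 \sqrt{V}\right)}$)
$W{\left(o{\left(12,9 \right)} \right)} - 40645 = \frac{-1 - 18 \left(-1\right)^{\frac{3}{2}} + 12 \left(-1\right)}{2 \left(- 3 \left(-1\right)^{\frac{3}{2}} + 2 \left(-1\right)\right)} - 40645 = \frac{-1 - 18 \left(- i\right) - 12}{2 \left(- 3 \left(- i\right) - 2\right)} - 40645 = \frac{-1 + 18 i - 12}{2 \left(3 i - 2\right)} - 40645 = \frac{-13 + 18 i}{2 \left(-2 + 3 i\right)} - 40645 = \frac{\frac{-2 - 3 i}{13} \left(-13 + 18 i\right)}{2} - 40645 = \frac{\left(-13 + 18 i\right) \left(-2 - 3 i\right)}{26} - 40645 = -40645 + \frac{\left(-13 + 18 i\right) \left(-2 - 3 i\right)}{26}$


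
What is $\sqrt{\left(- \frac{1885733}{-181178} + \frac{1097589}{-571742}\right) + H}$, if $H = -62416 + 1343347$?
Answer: $\frac{5 \sqrt{34362103242954812747144362}}{25896768019} \approx 1131.8$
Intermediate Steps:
$H = 1280931$
$\sqrt{\left(- \frac{1885733}{-181178} + \frac{1097589}{-571742}\right) + H} = \sqrt{\left(- \frac{1885733}{-181178} + \frac{1097589}{-571742}\right) + 1280931} = \sqrt{\left(\left(-1885733\right) \left(- \frac{1}{181178}\right) + 1097589 \left(- \frac{1}{571742}\right)\right) + 1280931} = \sqrt{\left(\frac{1885733}{181178} - \frac{1097589}{571742}\right) + 1280931} = \sqrt{\frac{219823444261}{25896768019} + 1280931} = \sqrt{\frac{33172192778789950}{25896768019}} = \frac{5 \sqrt{34362103242954812747144362}}{25896768019}$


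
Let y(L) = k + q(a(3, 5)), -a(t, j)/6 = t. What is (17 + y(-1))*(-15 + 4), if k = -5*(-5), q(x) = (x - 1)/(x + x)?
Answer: -16841/36 ≈ -467.81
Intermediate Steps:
a(t, j) = -6*t
q(x) = (-1 + x)/(2*x) (q(x) = (-1 + x)/((2*x)) = (-1 + x)*(1/(2*x)) = (-1 + x)/(2*x))
k = 25
y(L) = 919/36 (y(L) = 25 + (-1 - 6*3)/(2*((-6*3))) = 25 + (1/2)*(-1 - 18)/(-18) = 25 + (1/2)*(-1/18)*(-19) = 25 + 19/36 = 919/36)
(17 + y(-1))*(-15 + 4) = (17 + 919/36)*(-15 + 4) = (1531/36)*(-11) = -16841/36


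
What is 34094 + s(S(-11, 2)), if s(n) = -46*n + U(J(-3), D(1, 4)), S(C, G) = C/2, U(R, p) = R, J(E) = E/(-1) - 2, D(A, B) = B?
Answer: 34348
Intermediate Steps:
J(E) = -2 - E (J(E) = E*(-1) - 2 = -E - 2 = -2 - E)
S(C, G) = C/2 (S(C, G) = C*(½) = C/2)
s(n) = 1 - 46*n (s(n) = -46*n + (-2 - 1*(-3)) = -46*n + (-2 + 3) = -46*n + 1 = 1 - 46*n)
34094 + s(S(-11, 2)) = 34094 + (1 - 23*(-11)) = 34094 + (1 - 46*(-11/2)) = 34094 + (1 + 253) = 34094 + 254 = 34348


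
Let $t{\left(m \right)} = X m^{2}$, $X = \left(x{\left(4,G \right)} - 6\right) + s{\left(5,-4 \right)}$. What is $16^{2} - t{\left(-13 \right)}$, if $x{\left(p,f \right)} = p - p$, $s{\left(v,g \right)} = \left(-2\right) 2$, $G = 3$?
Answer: $1946$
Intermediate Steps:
$s{\left(v,g \right)} = -4$
$x{\left(p,f \right)} = 0$
$X = -10$ ($X = \left(0 - 6\right) - 4 = -6 - 4 = -10$)
$t{\left(m \right)} = - 10 m^{2}$
$16^{2} - t{\left(-13 \right)} = 16^{2} - - 10 \left(-13\right)^{2} = 256 - \left(-10\right) 169 = 256 - -1690 = 256 + 1690 = 1946$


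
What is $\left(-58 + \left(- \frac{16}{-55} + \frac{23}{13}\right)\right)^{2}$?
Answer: $\frac{1599760009}{511225} \approx 3129.3$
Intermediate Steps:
$\left(-58 + \left(- \frac{16}{-55} + \frac{23}{13}\right)\right)^{2} = \left(-58 + \left(\left(-16\right) \left(- \frac{1}{55}\right) + 23 \cdot \frac{1}{13}\right)\right)^{2} = \left(-58 + \left(\frac{16}{55} + \frac{23}{13}\right)\right)^{2} = \left(-58 + \frac{1473}{715}\right)^{2} = \left(- \frac{39997}{715}\right)^{2} = \frac{1599760009}{511225}$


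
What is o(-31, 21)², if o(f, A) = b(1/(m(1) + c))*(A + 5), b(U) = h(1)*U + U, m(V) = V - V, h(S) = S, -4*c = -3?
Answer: 43264/9 ≈ 4807.1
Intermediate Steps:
c = ¾ (c = -¼*(-3) = ¾ ≈ 0.75000)
m(V) = 0
b(U) = 2*U (b(U) = 1*U + U = U + U = 2*U)
o(f, A) = 40/3 + 8*A/3 (o(f, A) = (2/(0 + ¾))*(A + 5) = (2/(¾))*(5 + A) = (2*(4/3))*(5 + A) = 8*(5 + A)/3 = 40/3 + 8*A/3)
o(-31, 21)² = (40/3 + (8/3)*21)² = (40/3 + 56)² = (208/3)² = 43264/9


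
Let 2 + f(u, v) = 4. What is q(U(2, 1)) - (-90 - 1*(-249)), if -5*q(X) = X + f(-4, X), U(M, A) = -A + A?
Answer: -797/5 ≈ -159.40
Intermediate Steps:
f(u, v) = 2 (f(u, v) = -2 + 4 = 2)
U(M, A) = 0
q(X) = -⅖ - X/5 (q(X) = -(X + 2)/5 = -(2 + X)/5 = -⅖ - X/5)
q(U(2, 1)) - (-90 - 1*(-249)) = (-⅖ - ⅕*0) - (-90 - 1*(-249)) = (-⅖ + 0) - (-90 + 249) = -⅖ - 1*159 = -⅖ - 159 = -797/5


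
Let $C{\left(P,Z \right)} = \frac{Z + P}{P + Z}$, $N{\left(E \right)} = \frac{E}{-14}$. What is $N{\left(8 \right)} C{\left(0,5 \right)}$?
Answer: $- \frac{4}{7} \approx -0.57143$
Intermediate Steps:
$N{\left(E \right)} = - \frac{E}{14}$ ($N{\left(E \right)} = E \left(- \frac{1}{14}\right) = - \frac{E}{14}$)
$C{\left(P,Z \right)} = 1$ ($C{\left(P,Z \right)} = \frac{P + Z}{P + Z} = 1$)
$N{\left(8 \right)} C{\left(0,5 \right)} = \left(- \frac{1}{14}\right) 8 \cdot 1 = \left(- \frac{4}{7}\right) 1 = - \frac{4}{7}$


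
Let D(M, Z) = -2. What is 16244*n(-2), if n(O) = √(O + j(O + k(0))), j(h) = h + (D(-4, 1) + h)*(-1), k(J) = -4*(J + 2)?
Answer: 0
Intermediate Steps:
k(J) = -8 - 4*J (k(J) = -4*(2 + J) = -8 - 4*J)
j(h) = 2 (j(h) = h + (-2 + h)*(-1) = h + (2 - h) = 2)
n(O) = √(2 + O) (n(O) = √(O + 2) = √(2 + O))
16244*n(-2) = 16244*√(2 - 2) = 16244*√0 = 16244*0 = 0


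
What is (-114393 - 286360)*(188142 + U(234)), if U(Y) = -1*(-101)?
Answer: -75438946979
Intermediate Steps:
U(Y) = 101
(-114393 - 286360)*(188142 + U(234)) = (-114393 - 286360)*(188142 + 101) = -400753*188243 = -75438946979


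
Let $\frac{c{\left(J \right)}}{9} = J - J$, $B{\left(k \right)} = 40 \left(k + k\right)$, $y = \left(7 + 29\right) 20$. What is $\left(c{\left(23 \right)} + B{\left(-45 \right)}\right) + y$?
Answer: $-2880$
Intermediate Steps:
$y = 720$ ($y = 36 \cdot 20 = 720$)
$B{\left(k \right)} = 80 k$ ($B{\left(k \right)} = 40 \cdot 2 k = 80 k$)
$c{\left(J \right)} = 0$ ($c{\left(J \right)} = 9 \left(J - J\right) = 9 \cdot 0 = 0$)
$\left(c{\left(23 \right)} + B{\left(-45 \right)}\right) + y = \left(0 + 80 \left(-45\right)\right) + 720 = \left(0 - 3600\right) + 720 = -3600 + 720 = -2880$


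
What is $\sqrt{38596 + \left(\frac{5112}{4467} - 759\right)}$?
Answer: $\frac{\sqrt{83891744533}}{1489} \approx 194.52$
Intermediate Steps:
$\sqrt{38596 + \left(\frac{5112}{4467} - 759\right)} = \sqrt{38596 + \left(5112 \cdot \frac{1}{4467} - 759\right)} = \sqrt{38596 + \left(\frac{1704}{1489} - 759\right)} = \sqrt{38596 - \frac{1128447}{1489}} = \sqrt{\frac{56340997}{1489}} = \frac{\sqrt{83891744533}}{1489}$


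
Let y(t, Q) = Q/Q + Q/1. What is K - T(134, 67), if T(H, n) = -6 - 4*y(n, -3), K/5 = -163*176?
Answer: -143442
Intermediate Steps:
y(t, Q) = 1 + Q (y(t, Q) = 1 + Q*1 = 1 + Q)
K = -143440 (K = 5*(-163*176) = 5*(-28688) = -143440)
T(H, n) = 2 (T(H, n) = -6 - 4*(1 - 3) = -6 - 4*(-2) = -6 + 8 = 2)
K - T(134, 67) = -143440 - 1*2 = -143440 - 2 = -143442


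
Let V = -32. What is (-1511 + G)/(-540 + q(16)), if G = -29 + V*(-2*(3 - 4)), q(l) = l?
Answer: 401/131 ≈ 3.0611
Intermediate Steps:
G = -93 (G = -29 - (-64)*(3 - 4) = -29 - (-64)*(-1) = -29 - 32*2 = -29 - 64 = -93)
(-1511 + G)/(-540 + q(16)) = (-1511 - 93)/(-540 + 16) = -1604/(-524) = -1604*(-1/524) = 401/131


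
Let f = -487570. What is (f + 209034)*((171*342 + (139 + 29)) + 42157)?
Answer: -28078378552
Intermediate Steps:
(f + 209034)*((171*342 + (139 + 29)) + 42157) = (-487570 + 209034)*((171*342 + (139 + 29)) + 42157) = -278536*((58482 + 168) + 42157) = -278536*(58650 + 42157) = -278536*100807 = -28078378552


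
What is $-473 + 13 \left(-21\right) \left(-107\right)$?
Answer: $28738$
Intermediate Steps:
$-473 + 13 \left(-21\right) \left(-107\right) = -473 - -29211 = -473 + 29211 = 28738$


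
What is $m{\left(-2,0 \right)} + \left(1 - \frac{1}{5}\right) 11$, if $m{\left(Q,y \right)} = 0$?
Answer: $\frac{44}{5} \approx 8.8$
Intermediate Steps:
$m{\left(-2,0 \right)} + \left(1 - \frac{1}{5}\right) 11 = 0 + \left(1 - \frac{1}{5}\right) 11 = 0 + \frac{4}{5} \cdot 11 = 0 + \frac{44}{5} = \frac{44}{5}$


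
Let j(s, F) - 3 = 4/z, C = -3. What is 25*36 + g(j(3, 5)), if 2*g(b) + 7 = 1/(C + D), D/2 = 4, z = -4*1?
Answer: 4483/5 ≈ 896.60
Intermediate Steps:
z = -4
D = 8 (D = 2*4 = 8)
j(s, F) = 2 (j(s, F) = 3 + 4/(-4) = 3 + 4*(-¼) = 3 - 1 = 2)
g(b) = -17/5 (g(b) = -7/2 + 1/(2*(-3 + 8)) = -7/2 + (½)/5 = -7/2 + (½)*(⅕) = -7/2 + ⅒ = -17/5)
25*36 + g(j(3, 5)) = 25*36 - 17/5 = 900 - 17/5 = 4483/5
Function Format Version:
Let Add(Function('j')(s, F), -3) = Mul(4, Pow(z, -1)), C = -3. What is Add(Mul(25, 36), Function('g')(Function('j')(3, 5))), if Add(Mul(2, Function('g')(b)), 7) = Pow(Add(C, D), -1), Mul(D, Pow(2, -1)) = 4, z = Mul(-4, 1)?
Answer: Rational(4483, 5) ≈ 896.60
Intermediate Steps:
z = -4
D = 8 (D = Mul(2, 4) = 8)
Function('j')(s, F) = 2 (Function('j')(s, F) = Add(3, Mul(4, Pow(-4, -1))) = Add(3, Mul(4, Rational(-1, 4))) = Add(3, -1) = 2)
Function('g')(b) = Rational(-17, 5) (Function('g')(b) = Add(Rational(-7, 2), Mul(Rational(1, 2), Pow(Add(-3, 8), -1))) = Add(Rational(-7, 2), Mul(Rational(1, 2), Pow(5, -1))) = Add(Rational(-7, 2), Mul(Rational(1, 2), Rational(1, 5))) = Add(Rational(-7, 2), Rational(1, 10)) = Rational(-17, 5))
Add(Mul(25, 36), Function('g')(Function('j')(3, 5))) = Add(Mul(25, 36), Rational(-17, 5)) = Add(900, Rational(-17, 5)) = Rational(4483, 5)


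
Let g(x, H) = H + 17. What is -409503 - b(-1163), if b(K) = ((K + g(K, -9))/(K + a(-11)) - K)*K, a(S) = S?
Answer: 1108502749/1174 ≈ 9.4421e+5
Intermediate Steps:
g(x, H) = 17 + H
b(K) = K*(-K + (8 + K)/(-11 + K)) (b(K) = ((K + (17 - 9))/(K - 11) - K)*K = ((K + 8)/(-11 + K) - K)*K = ((8 + K)/(-11 + K) - K)*K = (-K + (8 + K)/(-11 + K))*K = K*(-K + (8 + K)/(-11 + K)))
-409503 - b(-1163) = -409503 - (-1163)*(8 - 1*(-1163)**2 + 12*(-1163))/(-11 - 1163) = -409503 - (-1163)*(8 - 1*1352569 - 13956)/(-1174) = -409503 - (-1163)*(-1)*(8 - 1352569 - 13956)/1174 = -409503 - (-1163)*(-1)*(-1366517)/1174 = -409503 - 1*(-1589259271/1174) = -409503 + 1589259271/1174 = 1108502749/1174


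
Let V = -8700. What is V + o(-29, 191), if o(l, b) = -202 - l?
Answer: -8873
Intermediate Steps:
V + o(-29, 191) = -8700 + (-202 - 1*(-29)) = -8700 + (-202 + 29) = -8700 - 173 = -8873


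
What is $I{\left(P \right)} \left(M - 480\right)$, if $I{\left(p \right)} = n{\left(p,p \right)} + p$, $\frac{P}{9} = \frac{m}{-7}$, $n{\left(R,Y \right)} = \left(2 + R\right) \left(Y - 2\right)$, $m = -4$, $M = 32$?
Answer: $- \frac{86528}{7} \approx -12361.0$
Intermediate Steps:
$n{\left(R,Y \right)} = \left(-2 + Y\right) \left(2 + R\right)$ ($n{\left(R,Y \right)} = \left(2 + R\right) \left(-2 + Y\right) = \left(-2 + Y\right) \left(2 + R\right)$)
$P = \frac{36}{7}$ ($P = 9 \left(- \frac{4}{-7}\right) = 9 \left(\left(-4\right) \left(- \frac{1}{7}\right)\right) = 9 \cdot \frac{4}{7} = \frac{36}{7} \approx 5.1429$)
$I{\left(p \right)} = -4 + p + p^{2}$ ($I{\left(p \right)} = \left(-4 - 2 p + 2 p + p p\right) + p = \left(-4 - 2 p + 2 p + p^{2}\right) + p = \left(-4 + p^{2}\right) + p = -4 + p + p^{2}$)
$I{\left(P \right)} \left(M - 480\right) = \left(-4 + \frac{36}{7} + \left(\frac{36}{7}\right)^{2}\right) \left(32 - 480\right) = \left(-4 + \frac{36}{7} + \frac{1296}{49}\right) \left(-448\right) = \frac{1352}{49} \left(-448\right) = - \frac{86528}{7}$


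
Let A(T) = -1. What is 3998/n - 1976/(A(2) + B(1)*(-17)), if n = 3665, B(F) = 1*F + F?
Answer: 1476394/25655 ≈ 57.548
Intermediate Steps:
B(F) = 2*F (B(F) = F + F = 2*F)
3998/n - 1976/(A(2) + B(1)*(-17)) = 3998/3665 - 1976/(-1 + (2*1)*(-17)) = 3998*(1/3665) - 1976/(-1 + 2*(-17)) = 3998/3665 - 1976/(-1 - 34) = 3998/3665 - 1976/(-35) = 3998/3665 - 1976*(-1/35) = 3998/3665 + 1976/35 = 1476394/25655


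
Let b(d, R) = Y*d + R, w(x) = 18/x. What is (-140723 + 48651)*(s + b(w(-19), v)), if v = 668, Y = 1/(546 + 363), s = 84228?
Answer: -14999948734384/1919 ≈ -7.8165e+9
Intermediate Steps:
Y = 1/909 ≈ 0.0011001
b(d, R) = R + d/909 (b(d, R) = d/909 + R = R + d/909)
(-140723 + 48651)*(s + b(w(-19), v)) = (-140723 + 48651)*(84228 + (668 + (18/(-19))/909)) = -92072*(84228 + (668 + (18*(-1/19))/909)) = -92072*(84228 + (668 + (1/909)*(-18/19))) = -92072*(84228 + (668 - 2/1919)) = -92072*(84228 + 1281890/1919) = -92072*162915422/1919 = -14999948734384/1919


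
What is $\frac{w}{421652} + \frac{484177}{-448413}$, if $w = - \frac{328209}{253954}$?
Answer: $- \frac{45439021018913}{42082523319144} \approx -1.0798$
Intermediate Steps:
$w = - \frac{328209}{253954}$ ($w = \left(-328209\right) \frac{1}{253954} = - \frac{328209}{253954} \approx -1.2924$)
$\frac{w}{421652} + \frac{484177}{-448413} = - \frac{328209}{253954 \cdot 421652} + \frac{484177}{-448413} = \left(- \frac{328209}{253954}\right) \frac{1}{421652} + 484177 \left(- \frac{1}{448413}\right) = - \frac{46887}{15297173144} - \frac{484177}{448413} = - \frac{45439021018913}{42082523319144}$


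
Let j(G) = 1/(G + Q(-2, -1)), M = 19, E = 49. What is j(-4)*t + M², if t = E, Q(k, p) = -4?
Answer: 2839/8 ≈ 354.88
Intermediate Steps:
t = 49
j(G) = 1/(-4 + G) (j(G) = 1/(G - 4) = 1/(-4 + G))
j(-4)*t + M² = 49/(-4 - 4) + 19² = 49/(-8) + 361 = -⅛*49 + 361 = -49/8 + 361 = 2839/8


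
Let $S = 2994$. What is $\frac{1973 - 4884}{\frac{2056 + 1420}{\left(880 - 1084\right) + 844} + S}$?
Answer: $- \frac{465760}{479909} \approx -0.97052$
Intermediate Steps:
$\frac{1973 - 4884}{\frac{2056 + 1420}{\left(880 - 1084\right) + 844} + S} = \frac{1973 - 4884}{\frac{2056 + 1420}{\left(880 - 1084\right) + 844} + 2994} = - \frac{2911}{\frac{3476}{\left(880 - 1084\right) + 844} + 2994} = - \frac{2911}{\frac{3476}{-204 + 844} + 2994} = - \frac{2911}{\frac{3476}{640} + 2994} = - \frac{2911}{3476 \cdot \frac{1}{640} + 2994} = - \frac{2911}{\frac{869}{160} + 2994} = - \frac{2911}{\frac{479909}{160}} = \left(-2911\right) \frac{160}{479909} = - \frac{465760}{479909}$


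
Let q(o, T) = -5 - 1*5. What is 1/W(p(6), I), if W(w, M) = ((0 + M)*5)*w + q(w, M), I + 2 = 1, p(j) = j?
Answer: -1/40 ≈ -0.025000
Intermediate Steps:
I = -1 (I = -2 + 1 = -1)
q(o, T) = -10 (q(o, T) = -5 - 5 = -10)
W(w, M) = -10 + 5*M*w (W(w, M) = ((0 + M)*5)*w - 10 = (M*5)*w - 10 = (5*M)*w - 10 = 5*M*w - 10 = -10 + 5*M*w)
1/W(p(6), I) = 1/(-10 + 5*(-1)*6) = 1/(-10 - 30) = 1/(-40) = -1/40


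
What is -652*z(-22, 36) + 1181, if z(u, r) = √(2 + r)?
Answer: 1181 - 652*√38 ≈ -2838.2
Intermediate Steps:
-652*z(-22, 36) + 1181 = -652*√(2 + 36) + 1181 = -652*√38 + 1181 = 1181 - 652*√38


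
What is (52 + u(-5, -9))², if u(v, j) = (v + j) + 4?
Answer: 1764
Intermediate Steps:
u(v, j) = 4 + j + v (u(v, j) = (j + v) + 4 = 4 + j + v)
(52 + u(-5, -9))² = (52 + (4 - 9 - 5))² = (52 - 10)² = 42² = 1764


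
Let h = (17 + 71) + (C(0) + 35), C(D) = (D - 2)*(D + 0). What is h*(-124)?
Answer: -15252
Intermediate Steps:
C(D) = D*(-2 + D) (C(D) = (-2 + D)*D = D*(-2 + D))
h = 123 (h = (17 + 71) + (0*(-2 + 0) + 35) = 88 + (0*(-2) + 35) = 88 + (0 + 35) = 88 + 35 = 123)
h*(-124) = 123*(-124) = -15252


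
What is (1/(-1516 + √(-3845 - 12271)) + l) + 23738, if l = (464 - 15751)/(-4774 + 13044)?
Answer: 113576629957659/4784964110 - I*√4029/1157186 ≈ 23736.0 - 5.4852e-5*I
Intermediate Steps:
l = -15287/8270 ≈ -1.8485
(1/(-1516 + √(-3845 - 12271)) + l) + 23738 = (1/(-1516 + √(-3845 - 12271)) - 15287/8270) + 23738 = (1/(-1516 + √(-16116)) - 15287/8270) + 23738 = (1/(-1516 + 2*I*√4029) - 15287/8270) + 23738 = (-15287/8270 + 1/(-1516 + 2*I*√4029)) + 23738 = 196297973/8270 + 1/(-1516 + 2*I*√4029)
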